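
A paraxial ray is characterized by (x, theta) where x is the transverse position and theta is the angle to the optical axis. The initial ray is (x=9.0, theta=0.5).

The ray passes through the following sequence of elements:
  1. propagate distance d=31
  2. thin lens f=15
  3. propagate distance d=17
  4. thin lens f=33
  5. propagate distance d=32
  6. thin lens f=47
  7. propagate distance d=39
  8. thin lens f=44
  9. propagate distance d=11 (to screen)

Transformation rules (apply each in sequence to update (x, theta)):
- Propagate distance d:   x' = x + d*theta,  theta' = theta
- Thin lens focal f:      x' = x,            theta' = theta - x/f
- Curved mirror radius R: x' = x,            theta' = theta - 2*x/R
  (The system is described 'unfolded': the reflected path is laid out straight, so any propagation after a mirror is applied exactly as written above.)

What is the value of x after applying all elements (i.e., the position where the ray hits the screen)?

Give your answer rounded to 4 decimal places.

Initial: x=9.0000 theta=0.5000
After 1 (propagate distance d=31): x=24.5000 theta=0.5000
After 2 (thin lens f=15): x=24.5000 theta=-17/15 (≈-1.1333)
After 3 (propagate distance d=17): x=157/30 (≈5.2333) theta=-17/15 (≈-1.1333)
After 4 (thin lens f=33): x=157/30 (≈5.2333) theta=-1279/990 (≈-1.2919)
After 5 (propagate distance d=32): x=-35747/990 (≈-36.1081) theta=-1279/990 (≈-1.2919)
After 6 (thin lens f=47): x=-35747/990 (≈-36.1081) theta=-4061/7755 (≈-0.5237)
After 7 (propagate distance d=39): x=-2630383/46530 (≈-56.5309) theta=-4061/7755 (≈-0.5237)
After 8 (thin lens f=44): x=-2630383/46530 (≈-56.5309) theta=1558279/2047320 (≈0.7611)
After 9 (propagate distance d=11 (to screen)): x=-995917/20680 (≈-48.1585) theta=1558279/2047320 (≈0.7611)
Rounded to 4 decimal places: x = -48.1585

Answer: -48.1585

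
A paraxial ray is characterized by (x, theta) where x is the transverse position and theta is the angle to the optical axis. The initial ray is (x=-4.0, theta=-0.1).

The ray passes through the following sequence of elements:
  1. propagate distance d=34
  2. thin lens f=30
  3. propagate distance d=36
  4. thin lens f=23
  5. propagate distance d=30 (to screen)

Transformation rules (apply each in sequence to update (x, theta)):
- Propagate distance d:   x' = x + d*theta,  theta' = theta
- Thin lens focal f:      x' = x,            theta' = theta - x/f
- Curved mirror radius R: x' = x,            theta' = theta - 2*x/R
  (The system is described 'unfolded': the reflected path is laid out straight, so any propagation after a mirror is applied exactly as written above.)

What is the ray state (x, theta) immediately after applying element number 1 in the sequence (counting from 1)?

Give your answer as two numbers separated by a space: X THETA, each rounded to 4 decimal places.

Initial: x=-4.0000 theta=-0.1000
After 1 (propagate distance d=34): x=-7.4000 theta=-0.1000
Rounded to 4 decimal places: x = -7.4000, theta = -0.1000

Answer: -7.4000 -0.1000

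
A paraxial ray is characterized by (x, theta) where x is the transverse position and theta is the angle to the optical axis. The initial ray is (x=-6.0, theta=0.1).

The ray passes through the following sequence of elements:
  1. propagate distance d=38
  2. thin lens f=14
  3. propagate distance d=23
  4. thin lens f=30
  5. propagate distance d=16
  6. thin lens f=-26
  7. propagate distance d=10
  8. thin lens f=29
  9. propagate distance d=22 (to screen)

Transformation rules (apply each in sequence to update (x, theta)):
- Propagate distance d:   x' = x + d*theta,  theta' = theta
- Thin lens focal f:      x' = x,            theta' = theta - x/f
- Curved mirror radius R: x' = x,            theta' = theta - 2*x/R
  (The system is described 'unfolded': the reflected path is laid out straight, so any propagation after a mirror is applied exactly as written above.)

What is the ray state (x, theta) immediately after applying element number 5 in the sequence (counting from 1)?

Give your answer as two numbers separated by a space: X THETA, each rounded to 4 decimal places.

Answer: 5.8476 0.1333

Derivation:
Initial: x=-6.0000 theta=0.1000
After 1 (propagate distance d=38): x=-2.2000 theta=0.1000
After 2 (thin lens f=14): x=-2.2000 theta=9/35 (≈0.2571)
After 3 (propagate distance d=23): x=26/7 (≈3.7143) theta=9/35 (≈0.2571)
After 4 (thin lens f=30): x=26/7 (≈3.7143) theta=2/15 (≈0.1333)
After 5 (propagate distance d=16): x=614/105 (≈5.8476) theta=2/15 (≈0.1333)
Rounded to 4 decimal places: x = 5.8476, theta = 0.1333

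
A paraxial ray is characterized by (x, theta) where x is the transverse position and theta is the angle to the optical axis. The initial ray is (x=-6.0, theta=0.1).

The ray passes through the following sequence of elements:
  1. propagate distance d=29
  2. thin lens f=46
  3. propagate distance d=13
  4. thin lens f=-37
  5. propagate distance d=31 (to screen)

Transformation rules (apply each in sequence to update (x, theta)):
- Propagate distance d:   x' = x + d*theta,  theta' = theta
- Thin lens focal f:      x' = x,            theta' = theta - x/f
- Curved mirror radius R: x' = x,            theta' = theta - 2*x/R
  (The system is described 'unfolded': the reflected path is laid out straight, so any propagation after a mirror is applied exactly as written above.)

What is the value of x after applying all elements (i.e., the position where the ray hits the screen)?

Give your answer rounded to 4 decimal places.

Answer: 3.4911

Derivation:
Initial: x=-6.0000 theta=0.1000
After 1 (propagate distance d=29): x=-3.1000 theta=0.1000
After 2 (thin lens f=46): x=-3.1000 theta=77/460 (≈0.1674)
After 3 (propagate distance d=13): x=-85/92 (≈-0.9239) theta=77/460 (≈0.1674)
After 4 (thin lens f=-37): x=-85/92 (≈-0.9239) theta=606/4255 (≈0.1424)
After 5 (propagate distance d=31 (to screen)): x=59419/17020 (≈3.4911) theta=606/4255 (≈0.1424)
Rounded to 4 decimal places: x = 3.4911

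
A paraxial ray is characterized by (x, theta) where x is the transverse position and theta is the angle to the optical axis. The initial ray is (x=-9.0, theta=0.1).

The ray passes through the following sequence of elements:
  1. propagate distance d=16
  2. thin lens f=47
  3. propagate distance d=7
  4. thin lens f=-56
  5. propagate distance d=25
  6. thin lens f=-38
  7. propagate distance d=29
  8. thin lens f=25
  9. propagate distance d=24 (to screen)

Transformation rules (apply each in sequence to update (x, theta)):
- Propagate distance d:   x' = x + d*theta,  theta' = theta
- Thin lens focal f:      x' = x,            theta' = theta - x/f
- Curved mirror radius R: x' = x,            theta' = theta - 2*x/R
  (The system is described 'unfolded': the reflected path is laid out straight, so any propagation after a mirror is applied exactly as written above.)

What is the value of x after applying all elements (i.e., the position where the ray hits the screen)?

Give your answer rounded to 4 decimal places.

Initial: x=-9.0000 theta=0.1000
After 1 (propagate distance d=16): x=-7.4000 theta=0.1000
After 2 (thin lens f=47): x=-7.4000 theta=121/470 (≈0.2574)
After 3 (propagate distance d=7): x=-2631/470 (≈-5.5979) theta=121/470 (≈0.2574)
After 4 (thin lens f=-56): x=-2631/470 (≈-5.5979) theta=829/5264 (≈0.1575)
After 5 (propagate distance d=25): x=-43711/26320 (≈-1.6608) theta=829/5264 (≈0.1575)
After 6 (thin lens f=-38): x=-43711/26320 (≈-1.6608) theta=16257/142880 (≈0.1138)
After 7 (propagate distance d=29): x=1639153/1000160 (≈1.6389) theta=16257/142880 (≈0.1138)
After 8 (thin lens f=25): x=1639153/1000160 (≈1.6389) theta=602911/12502000 (≈0.0482)
After 9 (propagate distance d=24 (to screen)): x=69918553/25004000 (≈2.7963) theta=602911/12502000 (≈0.0482)
Rounded to 4 decimal places: x = 2.7963

Answer: 2.7963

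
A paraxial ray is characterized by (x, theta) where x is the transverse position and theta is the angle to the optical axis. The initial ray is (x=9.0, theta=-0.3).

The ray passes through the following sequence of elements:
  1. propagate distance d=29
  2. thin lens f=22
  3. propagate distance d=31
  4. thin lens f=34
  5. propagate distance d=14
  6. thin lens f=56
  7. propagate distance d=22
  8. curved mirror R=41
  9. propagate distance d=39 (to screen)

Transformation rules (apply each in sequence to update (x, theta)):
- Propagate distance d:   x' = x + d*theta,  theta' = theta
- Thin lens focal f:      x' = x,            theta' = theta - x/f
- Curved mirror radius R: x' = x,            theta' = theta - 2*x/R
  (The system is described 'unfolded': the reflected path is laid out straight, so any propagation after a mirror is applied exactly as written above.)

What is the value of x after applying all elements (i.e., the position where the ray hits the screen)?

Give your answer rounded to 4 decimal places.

Answer: 11.6621

Derivation:
Initial: x=9.0000 theta=-0.3000
After 1 (propagate distance d=29): x=0.3000 theta=-0.3000
After 2 (thin lens f=22): x=0.3000 theta=-69/220 (≈-0.3136)
After 3 (propagate distance d=31): x=-2073/220 (≈-9.4227) theta=-69/220 (≈-0.3136)
After 4 (thin lens f=34): x=-2073/220 (≈-9.4227) theta=-273/7480 (≈-0.0365)
After 5 (propagate distance d=14): x=-9288/935 (≈-9.9337) theta=-273/7480 (≈-0.0365)
After 6 (thin lens f=56): x=-9288/935 (≈-9.9337) theta=7377/52360 (≈0.1409)
After 7 (propagate distance d=22): x=-178917/26180 (≈-6.8341) theta=7377/52360 (≈0.1409)
After 8 (curved mirror R=41): x=-178917/26180 (≈-6.8341) theta=203625/429352 (≈0.4743)
After 9 (propagate distance d=39 (to screen)): x=2275971/195160 (≈11.6621) theta=203625/429352 (≈0.4743)
Rounded to 4 decimal places: x = 11.6621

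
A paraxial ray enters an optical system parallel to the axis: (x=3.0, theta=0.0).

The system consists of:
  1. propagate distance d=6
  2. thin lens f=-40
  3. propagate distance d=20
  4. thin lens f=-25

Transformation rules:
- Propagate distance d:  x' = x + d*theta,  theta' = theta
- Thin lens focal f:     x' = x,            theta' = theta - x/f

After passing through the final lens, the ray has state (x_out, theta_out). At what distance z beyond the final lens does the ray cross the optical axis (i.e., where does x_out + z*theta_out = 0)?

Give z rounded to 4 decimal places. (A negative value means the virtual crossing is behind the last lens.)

Initial: x=3.0000 theta=0.0000
After 1 (propagate distance d=6): x=3.0000 theta=0.0000
After 2 (thin lens f=-40): x=3.0000 theta=0.0750
After 3 (propagate distance d=20): x=4.5000 theta=0.0750
After 4 (thin lens f=-25): x=4.5000 theta=0.2550
z_focus = -x_out/theta_out = -(4.5000)/(0.2550) = -300/17 ≈ -17.6471
Rounded to 4 decimal places: z = -17.6471

Answer: -17.6471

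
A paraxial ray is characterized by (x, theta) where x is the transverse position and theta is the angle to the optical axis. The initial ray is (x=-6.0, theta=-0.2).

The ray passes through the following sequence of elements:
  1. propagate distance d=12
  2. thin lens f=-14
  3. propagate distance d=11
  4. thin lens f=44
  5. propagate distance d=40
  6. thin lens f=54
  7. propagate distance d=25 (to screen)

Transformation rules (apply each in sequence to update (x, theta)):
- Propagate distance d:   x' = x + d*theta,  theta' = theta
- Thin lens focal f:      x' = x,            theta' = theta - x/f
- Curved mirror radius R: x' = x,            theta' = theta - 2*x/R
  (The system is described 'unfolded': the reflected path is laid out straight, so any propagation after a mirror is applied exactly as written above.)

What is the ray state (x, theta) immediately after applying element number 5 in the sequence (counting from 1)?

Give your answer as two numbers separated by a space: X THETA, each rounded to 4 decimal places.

Answer: -33.5636 -0.4091

Derivation:
Initial: x=-6.0000 theta=-0.2000
After 1 (propagate distance d=12): x=-8.4000 theta=-0.2000
After 2 (thin lens f=-14): x=-8.4000 theta=-0.8000
After 3 (propagate distance d=11): x=-17.2000 theta=-0.8000
After 4 (thin lens f=44): x=-17.2000 theta=-9/22 (≈-0.4091)
After 5 (propagate distance d=40): x=-1846/55 (≈-33.5636) theta=-9/22 (≈-0.4091)
Rounded to 4 decimal places: x = -33.5636, theta = -0.4091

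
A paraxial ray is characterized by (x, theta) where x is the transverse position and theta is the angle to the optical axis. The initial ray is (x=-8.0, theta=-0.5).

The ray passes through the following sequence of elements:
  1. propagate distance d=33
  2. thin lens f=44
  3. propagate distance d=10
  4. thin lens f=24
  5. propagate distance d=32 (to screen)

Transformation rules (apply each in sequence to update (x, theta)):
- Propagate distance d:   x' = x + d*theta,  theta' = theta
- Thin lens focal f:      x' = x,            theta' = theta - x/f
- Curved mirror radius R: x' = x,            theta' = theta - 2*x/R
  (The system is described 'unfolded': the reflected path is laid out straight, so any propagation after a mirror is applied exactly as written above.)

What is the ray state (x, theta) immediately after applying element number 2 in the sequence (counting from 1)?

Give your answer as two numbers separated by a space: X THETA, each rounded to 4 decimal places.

Initial: x=-8.0000 theta=-0.5000
After 1 (propagate distance d=33): x=-24.5000 theta=-0.5000
After 2 (thin lens f=44): x=-24.5000 theta=5/88 (≈0.0568)
Rounded to 4 decimal places: x = -24.5000, theta = 0.0568

Answer: -24.5000 0.0568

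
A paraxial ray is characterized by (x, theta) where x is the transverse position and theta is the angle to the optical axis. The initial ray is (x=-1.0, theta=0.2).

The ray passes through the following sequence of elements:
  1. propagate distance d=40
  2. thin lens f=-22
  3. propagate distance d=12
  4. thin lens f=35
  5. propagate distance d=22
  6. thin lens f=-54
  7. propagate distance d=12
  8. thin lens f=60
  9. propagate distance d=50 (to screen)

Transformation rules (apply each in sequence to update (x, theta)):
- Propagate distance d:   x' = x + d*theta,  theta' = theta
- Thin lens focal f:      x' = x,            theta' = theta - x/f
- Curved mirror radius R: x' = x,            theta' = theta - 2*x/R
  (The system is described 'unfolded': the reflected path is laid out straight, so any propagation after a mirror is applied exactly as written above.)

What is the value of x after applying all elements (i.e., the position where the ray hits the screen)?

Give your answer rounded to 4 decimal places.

Initial: x=-1.0000 theta=0.2000
After 1 (propagate distance d=40): x=7.0000 theta=0.2000
After 2 (thin lens f=-22): x=7.0000 theta=57/110 (≈0.5182)
After 3 (propagate distance d=12): x=727/55 (≈13.2182) theta=57/110 (≈0.5182)
After 4 (thin lens f=35): x=727/55 (≈13.2182) theta=541/3850 (≈0.1405)
After 5 (propagate distance d=22): x=31396/1925 (≈16.3096) theta=541/3850 (≈0.1405)
After 6 (thin lens f=-54): x=31396/1925 (≈16.3096) theta=46003/103950 (≈0.4425)
After 7 (propagate distance d=12): x=10702/495 (≈21.6202) theta=46003/103950 (≈0.4425)
After 8 (thin lens f=60): x=10702/495 (≈21.6202) theta=4273/51975 (≈0.0822)
After 9 (propagate distance d=50 (to screen)): x=267472/10395 (≈25.7308) theta=4273/51975 (≈0.0822)
Rounded to 4 decimal places: x = 25.7308

Answer: 25.7308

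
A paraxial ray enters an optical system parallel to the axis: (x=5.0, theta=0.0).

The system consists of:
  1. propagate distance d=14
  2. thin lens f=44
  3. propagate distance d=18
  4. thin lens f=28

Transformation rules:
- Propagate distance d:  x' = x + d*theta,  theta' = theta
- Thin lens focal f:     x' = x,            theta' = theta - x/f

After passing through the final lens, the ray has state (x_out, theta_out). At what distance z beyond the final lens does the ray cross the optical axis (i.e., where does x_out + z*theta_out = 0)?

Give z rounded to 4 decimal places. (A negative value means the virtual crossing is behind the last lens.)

Answer: 13.4815

Derivation:
Initial: x=5.0000 theta=0.0000
After 1 (propagate distance d=14): x=5.0000 theta=0.0000
After 2 (thin lens f=44): x=5.0000 theta=-5/44 (≈-0.1136)
After 3 (propagate distance d=18): x=65/22 (≈2.9545) theta=-5/44 (≈-0.1136)
After 4 (thin lens f=28): x=65/22 (≈2.9545) theta=-135/616 (≈-0.2192)
z_focus = -x_out/theta_out = -(65/22)/(-135/616) = 364/27 ≈ 13.4815
Rounded to 4 decimal places: z = 13.4815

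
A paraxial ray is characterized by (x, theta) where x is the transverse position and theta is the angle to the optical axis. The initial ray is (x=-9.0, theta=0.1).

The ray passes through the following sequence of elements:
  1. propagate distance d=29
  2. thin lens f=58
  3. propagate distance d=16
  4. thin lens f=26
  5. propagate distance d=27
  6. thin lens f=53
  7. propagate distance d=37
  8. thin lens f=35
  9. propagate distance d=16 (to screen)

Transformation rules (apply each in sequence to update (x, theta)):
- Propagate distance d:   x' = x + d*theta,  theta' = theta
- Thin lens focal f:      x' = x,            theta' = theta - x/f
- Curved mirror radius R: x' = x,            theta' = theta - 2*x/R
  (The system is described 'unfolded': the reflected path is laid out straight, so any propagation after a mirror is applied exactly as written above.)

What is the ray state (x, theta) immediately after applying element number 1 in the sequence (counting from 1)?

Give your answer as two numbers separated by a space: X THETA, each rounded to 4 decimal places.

Initial: x=-9.0000 theta=0.1000
After 1 (propagate distance d=29): x=-6.1000 theta=0.1000
Rounded to 4 decimal places: x = -6.1000, theta = 0.1000

Answer: -6.1000 0.1000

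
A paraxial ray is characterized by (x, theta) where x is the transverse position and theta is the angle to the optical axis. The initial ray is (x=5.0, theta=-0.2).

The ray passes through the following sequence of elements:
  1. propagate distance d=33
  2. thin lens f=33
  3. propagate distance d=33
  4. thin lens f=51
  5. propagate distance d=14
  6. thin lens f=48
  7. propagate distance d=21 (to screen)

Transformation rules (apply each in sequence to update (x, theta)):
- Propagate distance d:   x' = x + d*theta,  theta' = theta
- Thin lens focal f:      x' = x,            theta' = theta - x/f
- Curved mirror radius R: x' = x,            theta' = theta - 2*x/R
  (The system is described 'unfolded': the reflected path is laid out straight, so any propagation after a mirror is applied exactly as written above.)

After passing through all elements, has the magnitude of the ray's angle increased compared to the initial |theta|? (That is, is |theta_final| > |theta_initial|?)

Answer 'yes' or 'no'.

Answer: no

Derivation:
Initial: x=5.0000 theta=-0.2000
After 1 (propagate distance d=33): x=-1.6000 theta=-0.2000
After 2 (thin lens f=33): x=-1.6000 theta=-5/33 (≈-0.1515)
After 3 (propagate distance d=33): x=-6.6000 theta=-5/33 (≈-0.1515)
After 4 (thin lens f=51): x=-6.6000 theta=-62/2805 (≈-0.0221)
After 5 (propagate distance d=14): x=-19381/2805 (≈-6.9094) theta=-62/2805 (≈-0.0221)
After 6 (thin lens f=48): x=-19381/2805 (≈-6.9094) theta=193/1584 (≈0.1218)
After 7 (propagate distance d=21 (to screen)): x=-5917/1360 (≈-4.3507) theta=193/1584 (≈0.1218)
|theta_initial|=0.2000 |theta_final|=193/1584 (≈0.1218) -> not increased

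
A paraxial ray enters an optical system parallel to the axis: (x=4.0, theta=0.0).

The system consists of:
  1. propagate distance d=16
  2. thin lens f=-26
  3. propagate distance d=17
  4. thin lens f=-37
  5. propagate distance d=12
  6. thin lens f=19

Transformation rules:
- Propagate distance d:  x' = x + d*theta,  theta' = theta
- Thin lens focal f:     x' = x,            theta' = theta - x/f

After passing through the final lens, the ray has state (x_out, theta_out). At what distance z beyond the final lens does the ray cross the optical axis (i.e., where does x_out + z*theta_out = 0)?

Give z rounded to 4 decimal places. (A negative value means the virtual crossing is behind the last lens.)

Answer: 47.0116

Derivation:
Initial: x=4.0000 theta=0.0000
After 1 (propagate distance d=16): x=4.0000 theta=0.0000
After 2 (thin lens f=-26): x=4.0000 theta=2/13 (≈0.1538)
After 3 (propagate distance d=17): x=86/13 (≈6.6154) theta=2/13 (≈0.1538)
After 4 (thin lens f=-37): x=86/13 (≈6.6154) theta=160/481 (≈0.3326)
After 5 (propagate distance d=12): x=5102/481 (≈10.6071) theta=160/481 (≈0.3326)
After 6 (thin lens f=19): x=5102/481 (≈10.6071) theta=-2062/9139 (≈-0.2256)
z_focus = -x_out/theta_out = -(5102/481)/(-2062/9139) = 48469/1031 ≈ 47.0116
Rounded to 4 decimal places: z = 47.0116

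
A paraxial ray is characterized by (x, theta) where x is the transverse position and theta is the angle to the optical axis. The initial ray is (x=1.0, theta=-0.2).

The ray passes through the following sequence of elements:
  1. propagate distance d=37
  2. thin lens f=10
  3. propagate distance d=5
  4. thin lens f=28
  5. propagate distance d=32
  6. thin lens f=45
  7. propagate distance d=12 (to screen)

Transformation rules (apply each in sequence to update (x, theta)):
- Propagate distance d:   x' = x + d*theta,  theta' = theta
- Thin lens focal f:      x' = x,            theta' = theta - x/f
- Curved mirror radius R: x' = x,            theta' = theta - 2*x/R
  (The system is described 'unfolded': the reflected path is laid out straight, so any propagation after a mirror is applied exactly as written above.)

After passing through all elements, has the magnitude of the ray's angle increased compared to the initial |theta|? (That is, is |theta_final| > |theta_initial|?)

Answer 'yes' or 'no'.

Answer: yes

Derivation:
Initial: x=1.0000 theta=-0.2000
After 1 (propagate distance d=37): x=-6.4000 theta=-0.2000
After 2 (thin lens f=10): x=-6.4000 theta=0.4400
After 3 (propagate distance d=5): x=-4.2000 theta=0.4400
After 4 (thin lens f=28): x=-4.2000 theta=0.5900
After 5 (propagate distance d=32): x=14.6800 theta=0.5900
After 6 (thin lens f=45): x=14.6800 theta=1187/4500 (≈0.2638)
After 7 (propagate distance d=12 (to screen)): x=6692/375 (≈17.8453) theta=1187/4500 (≈0.2638)
|theta_initial|=0.2000 |theta_final|=1187/4500 (≈0.2638) -> increased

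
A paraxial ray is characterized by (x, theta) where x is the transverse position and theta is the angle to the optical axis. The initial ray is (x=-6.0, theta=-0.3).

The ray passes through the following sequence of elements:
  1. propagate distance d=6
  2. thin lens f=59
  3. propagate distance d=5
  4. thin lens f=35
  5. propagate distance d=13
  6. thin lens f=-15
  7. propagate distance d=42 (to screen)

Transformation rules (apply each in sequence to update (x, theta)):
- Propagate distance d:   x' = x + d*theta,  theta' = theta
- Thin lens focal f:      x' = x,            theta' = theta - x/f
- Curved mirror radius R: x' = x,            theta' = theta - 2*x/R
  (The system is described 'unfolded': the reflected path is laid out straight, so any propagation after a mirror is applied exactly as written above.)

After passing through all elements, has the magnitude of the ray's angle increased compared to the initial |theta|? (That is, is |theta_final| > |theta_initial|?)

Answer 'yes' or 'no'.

Answer: yes

Derivation:
Initial: x=-6.0000 theta=-0.3000
After 1 (propagate distance d=6): x=-7.8000 theta=-0.3000
After 2 (thin lens f=59): x=-7.8000 theta=-99/590 (≈-0.1678)
After 3 (propagate distance d=5): x=-5097/590 (≈-8.6390) theta=-99/590 (≈-0.1678)
After 4 (thin lens f=35): x=-5097/590 (≈-8.6390) theta=816/10325 (≈0.0790)
After 5 (propagate distance d=13): x=-157179/20650 (≈-7.6116) theta=816/10325 (≈0.0790)
After 6 (thin lens f=-15): x=-157179/20650 (≈-7.6116) theta=-6319/14750 (≈-0.4284)
After 7 (propagate distance d=42 (to screen)): x=-2643681/103250 (≈-25.6047) theta=-6319/14750 (≈-0.4284)
|theta_initial|=0.3000 |theta_final|=6319/14750 (≈0.4284) -> increased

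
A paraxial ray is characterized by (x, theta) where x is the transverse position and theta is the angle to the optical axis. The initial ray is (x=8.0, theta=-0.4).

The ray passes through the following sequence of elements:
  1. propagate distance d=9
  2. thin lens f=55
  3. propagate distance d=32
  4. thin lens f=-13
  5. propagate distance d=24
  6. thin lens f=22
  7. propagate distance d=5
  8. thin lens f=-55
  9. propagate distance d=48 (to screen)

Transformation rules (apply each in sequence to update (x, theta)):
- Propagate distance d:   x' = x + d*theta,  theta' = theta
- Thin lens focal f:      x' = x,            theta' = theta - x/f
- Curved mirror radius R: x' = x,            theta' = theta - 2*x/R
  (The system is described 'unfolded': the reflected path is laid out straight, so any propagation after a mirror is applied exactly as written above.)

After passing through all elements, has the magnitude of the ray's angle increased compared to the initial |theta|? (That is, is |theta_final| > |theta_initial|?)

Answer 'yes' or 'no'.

Initial: x=8.0000 theta=-0.4000
After 1 (propagate distance d=9): x=4.4000 theta=-0.4000
After 2 (thin lens f=55): x=4.4000 theta=-0.4800
After 3 (propagate distance d=32): x=-10.9600 theta=-0.4800
After 4 (thin lens f=-13): x=-10.9600 theta=-86/65 (≈-1.3231)
After 5 (propagate distance d=24): x=-13882/325 (≈-42.7138) theta=-86/65 (≈-1.3231)
After 6 (thin lens f=22): x=-13882/325 (≈-42.7138) theta=201/325 (≈0.6185)
After 7 (propagate distance d=5): x=-12877/325 (≈-39.6215) theta=201/325 (≈0.6185)
After 8 (thin lens f=-55): x=-12877/325 (≈-39.6215) theta=-1822/17875 (≈-0.1019)
After 9 (propagate distance d=48 (to screen)): x=-61207/1375 (≈-44.5142) theta=-1822/17875 (≈-0.1019)
|theta_initial|=0.4000 |theta_final|=1822/17875 (≈0.1019) -> not increased

Answer: no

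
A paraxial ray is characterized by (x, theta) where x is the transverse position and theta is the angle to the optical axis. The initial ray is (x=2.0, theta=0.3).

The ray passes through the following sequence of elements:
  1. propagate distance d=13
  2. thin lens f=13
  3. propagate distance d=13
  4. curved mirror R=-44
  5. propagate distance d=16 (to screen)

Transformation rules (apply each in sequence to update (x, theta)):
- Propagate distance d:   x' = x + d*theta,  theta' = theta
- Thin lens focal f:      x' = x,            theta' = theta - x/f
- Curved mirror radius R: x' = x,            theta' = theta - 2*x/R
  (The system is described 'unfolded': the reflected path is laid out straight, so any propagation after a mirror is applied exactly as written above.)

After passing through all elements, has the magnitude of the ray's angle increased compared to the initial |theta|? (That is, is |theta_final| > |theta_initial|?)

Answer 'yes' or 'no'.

Answer: no

Derivation:
Initial: x=2.0000 theta=0.3000
After 1 (propagate distance d=13): x=5.9000 theta=0.3000
After 2 (thin lens f=13): x=5.9000 theta=-2/13 (≈-0.1538)
After 3 (propagate distance d=13): x=3.9000 theta=-2/13 (≈-0.1538)
After 4 (curved mirror R=-44): x=3.9000 theta=67/2860 (≈0.0234)
After 5 (propagate distance d=16 (to screen)): x=6113/1430 (≈4.2748) theta=67/2860 (≈0.0234)
|theta_initial|=0.3000 |theta_final|=67/2860 (≈0.0234) -> not increased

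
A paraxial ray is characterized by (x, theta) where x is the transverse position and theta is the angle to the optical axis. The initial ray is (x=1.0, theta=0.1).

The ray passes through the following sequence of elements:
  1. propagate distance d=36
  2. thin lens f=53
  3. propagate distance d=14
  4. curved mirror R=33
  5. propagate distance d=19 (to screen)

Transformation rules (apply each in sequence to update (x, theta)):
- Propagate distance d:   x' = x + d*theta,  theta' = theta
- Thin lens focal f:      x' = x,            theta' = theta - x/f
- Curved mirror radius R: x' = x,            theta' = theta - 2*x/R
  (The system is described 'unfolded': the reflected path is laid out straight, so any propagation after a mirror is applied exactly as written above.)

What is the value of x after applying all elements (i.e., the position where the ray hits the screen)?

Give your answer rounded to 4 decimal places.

Initial: x=1.0000 theta=0.1000
After 1 (propagate distance d=36): x=4.6000 theta=0.1000
After 2 (thin lens f=53): x=4.6000 theta=7/530 (≈0.0132)
After 3 (propagate distance d=14): x=1268/265 (≈4.7849) theta=7/530 (≈0.0132)
After 4 (curved mirror R=33): x=1268/265 (≈4.7849) theta=-4841/17490 (≈-0.2768)
After 5 (propagate distance d=19 (to screen)): x=-8291/17490 (≈-0.4740) theta=-4841/17490 (≈-0.2768)
Rounded to 4 decimal places: x = -0.4740

Answer: -0.4740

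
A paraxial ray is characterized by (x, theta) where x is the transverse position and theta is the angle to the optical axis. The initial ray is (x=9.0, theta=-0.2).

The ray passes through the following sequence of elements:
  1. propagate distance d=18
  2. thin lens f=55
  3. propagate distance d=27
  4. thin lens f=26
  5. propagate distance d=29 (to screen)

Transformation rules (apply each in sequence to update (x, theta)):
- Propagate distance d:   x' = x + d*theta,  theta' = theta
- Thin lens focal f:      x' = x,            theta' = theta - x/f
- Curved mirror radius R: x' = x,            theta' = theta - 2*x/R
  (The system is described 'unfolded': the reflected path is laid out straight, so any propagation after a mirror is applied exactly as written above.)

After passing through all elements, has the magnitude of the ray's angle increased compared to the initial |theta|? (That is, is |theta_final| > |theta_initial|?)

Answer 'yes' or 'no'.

Answer: no

Derivation:
Initial: x=9.0000 theta=-0.2000
After 1 (propagate distance d=18): x=5.4000 theta=-0.2000
After 2 (thin lens f=55): x=5.4000 theta=-82/275 (≈-0.2982)
After 3 (propagate distance d=27): x=-729/275 (≈-2.6509) theta=-82/275 (≈-0.2982)
After 4 (thin lens f=26): x=-729/275 (≈-2.6509) theta=-1403/7150 (≈-0.1962)
After 5 (propagate distance d=29 (to screen)): x=-59641/7150 (≈-8.3414) theta=-1403/7150 (≈-0.1962)
|theta_initial|=0.2000 |theta_final|=1403/7150 (≈0.1962) -> not increased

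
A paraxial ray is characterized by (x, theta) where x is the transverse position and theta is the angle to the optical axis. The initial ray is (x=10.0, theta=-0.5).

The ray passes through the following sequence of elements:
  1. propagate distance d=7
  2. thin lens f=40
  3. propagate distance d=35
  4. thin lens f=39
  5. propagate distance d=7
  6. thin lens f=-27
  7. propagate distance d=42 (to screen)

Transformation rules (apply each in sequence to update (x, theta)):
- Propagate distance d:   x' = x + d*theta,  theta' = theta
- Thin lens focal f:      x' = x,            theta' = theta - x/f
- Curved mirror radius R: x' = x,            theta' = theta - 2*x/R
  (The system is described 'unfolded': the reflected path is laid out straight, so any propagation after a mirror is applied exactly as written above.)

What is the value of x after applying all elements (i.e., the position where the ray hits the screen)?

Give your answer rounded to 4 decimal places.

Answer: -56.6967

Derivation:
Initial: x=10.0000 theta=-0.5000
After 1 (propagate distance d=7): x=6.5000 theta=-0.5000
After 2 (thin lens f=40): x=6.5000 theta=-0.6625
After 3 (propagate distance d=35): x=-16.6875 theta=-0.6625
After 4 (thin lens f=39): x=-16.6875 theta=-61/260 (≈-0.2346)
After 5 (propagate distance d=7): x=-19063/1040 (≈-18.3298) theta=-61/260 (≈-0.2346)
After 6 (thin lens f=-27): x=-19063/1040 (≈-18.3298) theta=-25651/28080 (≈-0.9135)
After 7 (propagate distance d=42 (to screen)): x=-530681/9360 (≈-56.6967) theta=-25651/28080 (≈-0.9135)
Rounded to 4 decimal places: x = -56.6967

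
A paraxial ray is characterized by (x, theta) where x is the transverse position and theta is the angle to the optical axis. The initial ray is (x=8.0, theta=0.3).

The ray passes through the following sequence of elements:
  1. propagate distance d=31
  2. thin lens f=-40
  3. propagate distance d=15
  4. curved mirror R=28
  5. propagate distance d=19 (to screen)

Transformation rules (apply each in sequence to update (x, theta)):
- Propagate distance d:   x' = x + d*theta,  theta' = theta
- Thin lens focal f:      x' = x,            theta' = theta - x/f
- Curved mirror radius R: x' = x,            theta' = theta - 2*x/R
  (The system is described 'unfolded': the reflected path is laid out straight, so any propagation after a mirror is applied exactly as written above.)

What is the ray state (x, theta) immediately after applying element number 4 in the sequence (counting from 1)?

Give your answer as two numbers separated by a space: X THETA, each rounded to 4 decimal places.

Answer: 28.2875 -1.2880

Derivation:
Initial: x=8.0000 theta=0.3000
After 1 (propagate distance d=31): x=17.3000 theta=0.3000
After 2 (thin lens f=-40): x=17.3000 theta=0.7325
After 3 (propagate distance d=15): x=28.2875 theta=0.7325
After 4 (curved mirror R=28): x=28.2875 theta=-7213/5600 (≈-1.2880)
Rounded to 4 decimal places: x = 28.2875, theta = -1.2880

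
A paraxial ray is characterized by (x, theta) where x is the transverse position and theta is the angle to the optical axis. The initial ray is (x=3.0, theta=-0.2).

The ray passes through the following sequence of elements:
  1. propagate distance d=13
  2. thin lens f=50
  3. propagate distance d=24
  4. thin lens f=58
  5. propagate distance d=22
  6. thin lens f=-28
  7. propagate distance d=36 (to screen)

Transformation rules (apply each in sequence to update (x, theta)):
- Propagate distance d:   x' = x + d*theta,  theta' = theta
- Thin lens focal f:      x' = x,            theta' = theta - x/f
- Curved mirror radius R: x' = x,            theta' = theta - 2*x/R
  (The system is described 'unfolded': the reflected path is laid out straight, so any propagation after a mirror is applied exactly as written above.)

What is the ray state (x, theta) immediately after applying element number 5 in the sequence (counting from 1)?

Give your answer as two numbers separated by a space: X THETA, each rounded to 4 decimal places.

Initial: x=3.0000 theta=-0.2000
After 1 (propagate distance d=13): x=0.4000 theta=-0.2000
After 2 (thin lens f=50): x=0.4000 theta=-0.2080
After 3 (propagate distance d=24): x=-4.5920 theta=-0.2080
After 4 (thin lens f=58): x=-4.5920 theta=-467/3625 (≈-0.1288)
After 5 (propagate distance d=22): x=-5384/725 (≈-7.4262) theta=-467/3625 (≈-0.1288)
Rounded to 4 decimal places: x = -7.4262, theta = -0.1288

Answer: -7.4262 -0.1288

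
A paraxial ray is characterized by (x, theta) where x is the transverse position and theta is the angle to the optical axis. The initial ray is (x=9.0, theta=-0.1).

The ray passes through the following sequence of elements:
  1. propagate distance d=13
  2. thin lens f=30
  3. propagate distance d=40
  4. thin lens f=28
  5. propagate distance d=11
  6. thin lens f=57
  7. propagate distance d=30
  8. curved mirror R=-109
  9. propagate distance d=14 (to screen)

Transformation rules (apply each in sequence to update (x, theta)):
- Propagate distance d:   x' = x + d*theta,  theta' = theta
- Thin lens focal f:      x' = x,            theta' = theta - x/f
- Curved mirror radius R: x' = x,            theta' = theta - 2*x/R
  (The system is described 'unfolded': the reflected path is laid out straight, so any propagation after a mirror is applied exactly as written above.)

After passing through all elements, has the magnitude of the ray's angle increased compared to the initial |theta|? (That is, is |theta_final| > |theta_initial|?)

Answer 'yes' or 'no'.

Answer: yes

Derivation:
Initial: x=9.0000 theta=-0.1000
After 1 (propagate distance d=13): x=7.7000 theta=-0.1000
After 2 (thin lens f=30): x=7.7000 theta=-107/300 (≈-0.3567)
After 3 (propagate distance d=40): x=-197/30 (≈-6.5667) theta=-107/300 (≈-0.3567)
After 4 (thin lens f=28): x=-197/30 (≈-6.5667) theta=-171/1400 (≈-0.1221)
After 5 (propagate distance d=11): x=-33223/4200 (≈-7.9102) theta=-171/1400 (≈-0.1221)
After 6 (thin lens f=57): x=-33223/4200 (≈-7.9102) theta=1991/119700 (≈0.0166)
After 7 (propagate distance d=30): x=-197139/26600 (≈-7.4112) theta=1991/119700 (≈0.0166)
After 8 (curved mirror R=-109): x=-197139/26600 (≈-7.4112) theta=-389308/3261825 (≈-0.1194)
After 9 (propagate distance d=14 (to screen)): x=-47399171/5218920 (≈-9.0822) theta=-389308/3261825 (≈-0.1194)
|theta_initial|=0.1000 |theta_final|=389308/3261825 (≈0.1194) -> increased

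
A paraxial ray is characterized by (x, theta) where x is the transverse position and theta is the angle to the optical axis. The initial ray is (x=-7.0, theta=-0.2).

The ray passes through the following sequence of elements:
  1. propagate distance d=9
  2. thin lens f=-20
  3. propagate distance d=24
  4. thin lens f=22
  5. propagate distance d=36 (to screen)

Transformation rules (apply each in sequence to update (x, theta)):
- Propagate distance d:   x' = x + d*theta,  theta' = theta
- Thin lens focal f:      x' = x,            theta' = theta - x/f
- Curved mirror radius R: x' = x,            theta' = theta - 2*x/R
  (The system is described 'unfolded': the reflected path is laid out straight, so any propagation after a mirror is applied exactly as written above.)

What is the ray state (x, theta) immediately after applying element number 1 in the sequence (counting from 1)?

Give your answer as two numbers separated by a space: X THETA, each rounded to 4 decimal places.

Initial: x=-7.0000 theta=-0.2000
After 1 (propagate distance d=9): x=-8.8000 theta=-0.2000
Rounded to 4 decimal places: x = -8.8000, theta = -0.2000

Answer: -8.8000 -0.2000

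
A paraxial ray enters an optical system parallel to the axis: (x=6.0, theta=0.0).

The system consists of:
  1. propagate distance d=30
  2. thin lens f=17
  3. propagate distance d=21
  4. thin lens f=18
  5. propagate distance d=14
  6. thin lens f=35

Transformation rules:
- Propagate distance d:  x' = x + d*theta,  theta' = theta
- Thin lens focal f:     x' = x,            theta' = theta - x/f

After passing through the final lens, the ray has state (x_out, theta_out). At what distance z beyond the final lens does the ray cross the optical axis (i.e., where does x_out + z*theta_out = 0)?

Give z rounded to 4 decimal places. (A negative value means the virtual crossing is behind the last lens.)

Answer: -42.2523

Derivation:
Initial: x=6.0000 theta=0.0000
After 1 (propagate distance d=30): x=6.0000 theta=0.0000
After 2 (thin lens f=17): x=6.0000 theta=-6/17 (≈-0.3529)
After 3 (propagate distance d=21): x=-24/17 (≈-1.4118) theta=-6/17 (≈-0.3529)
After 4 (thin lens f=18): x=-24/17 (≈-1.4118) theta=-14/51 (≈-0.2745)
After 5 (propagate distance d=14): x=-268/51 (≈-5.2549) theta=-14/51 (≈-0.2745)
After 6 (thin lens f=35): x=-268/51 (≈-5.2549) theta=-74/595 (≈-0.1244)
z_focus = -x_out/theta_out = -(-268/51)/(-74/595) = -4690/111 ≈ -42.2523
Rounded to 4 decimal places: z = -42.2523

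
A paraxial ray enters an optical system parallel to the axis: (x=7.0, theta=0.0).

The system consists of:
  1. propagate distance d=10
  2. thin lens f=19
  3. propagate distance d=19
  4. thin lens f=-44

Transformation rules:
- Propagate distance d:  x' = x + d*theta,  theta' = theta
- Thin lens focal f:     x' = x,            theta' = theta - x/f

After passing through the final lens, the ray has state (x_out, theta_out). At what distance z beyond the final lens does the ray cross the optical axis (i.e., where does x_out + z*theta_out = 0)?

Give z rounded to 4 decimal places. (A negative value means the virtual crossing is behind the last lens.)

Answer: 0.0000

Derivation:
Initial: x=7.0000 theta=0.0000
After 1 (propagate distance d=10): x=7.0000 theta=0.0000
After 2 (thin lens f=19): x=7.0000 theta=-7/19 (≈-0.3684)
After 3 (propagate distance d=19): x=0.0000 theta=-7/19 (≈-0.3684)
After 4 (thin lens f=-44): x=0.0000 theta=-7/19 (≈-0.3684)
z_focus = -x_out/theta_out = -(0.0000)/(-7/19) = 0.0000
Rounded to 4 decimal places: z = 0.0000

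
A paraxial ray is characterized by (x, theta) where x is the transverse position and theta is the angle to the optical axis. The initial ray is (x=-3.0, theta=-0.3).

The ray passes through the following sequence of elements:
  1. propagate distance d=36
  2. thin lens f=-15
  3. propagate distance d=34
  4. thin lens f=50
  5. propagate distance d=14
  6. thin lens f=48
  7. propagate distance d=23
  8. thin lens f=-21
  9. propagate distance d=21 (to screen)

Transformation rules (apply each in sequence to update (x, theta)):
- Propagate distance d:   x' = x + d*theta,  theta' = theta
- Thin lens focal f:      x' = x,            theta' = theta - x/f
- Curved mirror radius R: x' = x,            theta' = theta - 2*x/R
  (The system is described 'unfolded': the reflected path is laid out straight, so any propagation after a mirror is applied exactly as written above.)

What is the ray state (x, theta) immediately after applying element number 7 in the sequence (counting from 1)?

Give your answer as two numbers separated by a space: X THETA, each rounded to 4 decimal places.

Initial: x=-3.0000 theta=-0.3000
After 1 (propagate distance d=36): x=-13.8000 theta=-0.3000
After 2 (thin lens f=-15): x=-13.8000 theta=-1.2200
After 3 (propagate distance d=34): x=-55.2800 theta=-1.2200
After 4 (thin lens f=50): x=-55.2800 theta=-0.1144
After 5 (propagate distance d=14): x=-56.8816 theta=-0.1144
After 6 (thin lens f=48): x=-56.8816 theta=32119/30000 (≈1.0706)
After 7 (propagate distance d=23): x=-967711/30000 (≈-32.2570) theta=32119/30000 (≈1.0706)
Rounded to 4 decimal places: x = -32.2570, theta = 1.0706

Answer: -32.2570 1.0706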